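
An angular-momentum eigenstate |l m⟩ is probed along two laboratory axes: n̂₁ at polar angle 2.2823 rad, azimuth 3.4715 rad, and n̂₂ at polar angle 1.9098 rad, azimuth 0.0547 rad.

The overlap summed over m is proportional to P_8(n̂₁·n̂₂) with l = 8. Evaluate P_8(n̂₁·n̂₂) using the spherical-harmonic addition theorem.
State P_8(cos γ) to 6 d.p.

Summing Y*_{l m}(θ₁,φ₁)·Y_{l m}(θ₂,φ₂) over m ∈ [−8, 8]; prefactor 4π/(2·8+1) = 0.739198:
  term(m=-8) = -0.010617+0.014535i   from Y*(Ω₁)=-0.048912+0.026869i, Y(Ω₂)=+0.292146-0.136681i
  term(m=-7) = +0.030486-0.082073i   from Y*(Ω₁)=-0.129563+0.142308i, Y(Ω₂)=-0.421985+0.169967i
  term(m=-6) = -0.005375+0.066670i   from Y*(Ω₁)=-0.152331+0.351784i, Y(Ω₂)=+0.165166-0.056242i
  term(m=-5) = +0.023528+0.119272i   from Y*(Ω₁)=-0.035343+0.447929i, Y(Ω₂)=+0.260508-0.073080i
  term(m=-4) = -0.025226-0.049666i   from Y*(Ω₁)=+0.047887+0.186632i, Y(Ω₂)=-0.282218+0.062754i
  term(m=-3) = +0.024526+0.026583i   from Y*(Ω₁)=-0.135436-0.206236i, Y(Ω₂)=-0.144624+0.023948i
  term(m=-2) = -0.091162-0.055944i   from Y*(Ω₁)=-0.269279-0.208909i, Y(Ω₂)=+0.311957-0.034265i
  term(m=-1) = +0.008530+0.002409i   from Y*(Ω₁)=+0.093755+0.032104i, Y(Ω₂)=+0.089303-0.004890i
  term(m=+0) = -0.112867+0.000000i   from Y*(Ω₁)=+0.356185-0.000000i, Y(Ω₂)=-0.316876+0.000000i
  term(m=+1) = +0.008530-0.002409i   from Y*(Ω₁)=-0.093755+0.032104i, Y(Ω₂)=-0.089303-0.004890i
  term(m=+2) = -0.091162+0.055944i   from Y*(Ω₁)=-0.269279+0.208909i, Y(Ω₂)=+0.311957+0.034265i
  term(m=+3) = +0.024526-0.026583i   from Y*(Ω₁)=+0.135436-0.206236i, Y(Ω₂)=+0.144624+0.023948i
  term(m=+4) = -0.025226+0.049666i   from Y*(Ω₁)=+0.047887-0.186632i, Y(Ω₂)=-0.282218-0.062754i
  term(m=+5) = +0.023528-0.119272i   from Y*(Ω₁)=+0.035343+0.447929i, Y(Ω₂)=-0.260508-0.073080i
  term(m=+6) = -0.005375-0.066670i   from Y*(Ω₁)=-0.152331-0.351784i, Y(Ω₂)=+0.165166+0.056242i
  term(m=+7) = +0.030486+0.082073i   from Y*(Ω₁)=+0.129563+0.142308i, Y(Ω₂)=+0.421985+0.169967i
  term(m=+8) = -0.010617-0.014535i   from Y*(Ω₁)=-0.048912-0.026869i, Y(Ω₂)=+0.292146+0.136681i
Total Σ_m = -0.203488+0.000000i. Multiply by 0.739198: -0.150418+0.000000i. P_8(cos γ) = -0.150418

-0.150418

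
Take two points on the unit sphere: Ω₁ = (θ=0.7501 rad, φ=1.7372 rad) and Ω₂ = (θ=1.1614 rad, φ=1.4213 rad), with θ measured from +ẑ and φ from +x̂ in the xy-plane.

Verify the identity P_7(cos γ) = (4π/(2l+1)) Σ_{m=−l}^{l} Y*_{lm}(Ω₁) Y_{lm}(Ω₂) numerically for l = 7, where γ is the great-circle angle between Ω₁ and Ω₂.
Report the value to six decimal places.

Summing Y*_{l m}(θ₁,φ₁)·Y_{l m}(θ₂,φ₂) over m ∈ [−7, 7]; prefactor 4π/(2·7+1) = 0.837758:
  m=-7: (0.031434, -0.013512) × (-0.236666, 0.136868) = (-0.005590, 0.007500)  (running Σ = (-0.005590, 0.007500))
  m=-6: (-0.074415, -0.115494) × (-0.276963, -0.346859) = (-0.019450, 0.057799)  (running Σ = (-0.025040, 0.065299))
  m=-5: (-0.237979, 0.216764) × (0.171750, -0.185294) = (-0.000708, 0.081325)  (running Σ = (-0.025748, 0.146624))
  m=-4: (0.361036, 0.283464) × (-0.160751, -0.109501) = (-0.026997, -0.085101)  (running Σ = (-0.052745, 0.061524))
  m=-3: (0.145036, -0.265985) × (0.143227, -0.297650) = (-0.058397, -0.081266)  (running Σ = (-0.111142, -0.019743))
  m=-2: (0.146221, 0.050544) × (-0.058141, -0.017921) = (-0.007596, -0.005559)  (running Σ = (-0.118738, -0.025302))
  m=-1: (0.063257, -0.376625) × (0.049481, -0.328512) = (-0.120596, -0.039416)  (running Σ = (-0.239334, -0.064718))
  m=0: (0.042383, -0.000000) × (-0.021217, 0.000000) = (-0.000899, 0.000000)  (running Σ = (-0.240233, -0.064718))
  m=1: (-0.063257, -0.376625) × (-0.049481, -0.328512) = (-0.120596, 0.039416)  (running Σ = (-0.360829, -0.025302))
  m=2: (0.146221, -0.050544) × (-0.058141, 0.017921) = (-0.007596, 0.005559)  (running Σ = (-0.368425, -0.019743))
  m=3: (-0.145036, -0.265985) × (-0.143227, -0.297650) = (-0.058397, 0.081266)  (running Σ = (-0.426822, 0.061524))
  m=4: (0.361036, -0.283464) × (-0.160751, 0.109501) = (-0.026997, 0.085101)  (running Σ = (-0.453819, 0.146624))
  m=5: (0.237979, 0.216764) × (-0.171750, -0.185294) = (-0.000708, -0.081325)  (running Σ = (-0.454527, 0.065299))
  m=6: (-0.074415, 0.115494) × (-0.276963, 0.346859) = (-0.019450, -0.057799)  (running Σ = (-0.473977, 0.007500))
  m=7: (-0.031434, -0.013512) × (0.236666, 0.136868) = (-0.005590, -0.007500)  (running Σ = (-0.479567, 0.000000))
Accumulated sum (-0.479567, 0.000000); after 4π/(2l+1) scaling, (-0.401761, 0.000000) ⇒ P_7 = -0.401761

-0.401761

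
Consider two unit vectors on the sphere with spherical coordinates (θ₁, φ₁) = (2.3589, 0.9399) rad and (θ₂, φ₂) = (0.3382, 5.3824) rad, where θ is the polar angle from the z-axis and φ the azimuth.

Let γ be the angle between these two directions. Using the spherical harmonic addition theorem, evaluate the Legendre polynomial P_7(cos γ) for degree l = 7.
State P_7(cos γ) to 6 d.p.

Term-by-term m-sum for l=7 (normalisation 4π/15 = 0.837758):
  term(m=-7) = +0.000009+0.000003i   from Y*(Ω₁)=+0.041479+0.012655i, Y(Ω₂)=+0.000221+0.000005i
  term(m=-6) = -0.000019+0.000384i   from Y*(Ω₁)=-0.130486+0.097922i, Y(Ω₂)=+0.001503-0.001812i
  term(m=-5) = -0.005388+0.001213i   from Y*(Ω₁)=-0.004565-0.354169i, Y(Ω₂)=-0.003227-0.015255i
  term(m=-4) = -0.015426-0.028835i   from Y*(Ω₁)=+0.370751+0.263569i, Y(Ω₂)=-0.064367-0.032015i
  term(m=-3) = +0.038907-0.037063i   from Y*(Ω₁)=-0.219334+0.073146i, Y(Ω₂)=-0.210347+0.098831i
  term(m=-2) = -0.097096-0.058173i   from Y*(Ω₁)=-0.069785+0.218604i, Y(Ω₂)=-0.112824+0.480183i
  term(m=-1) = +0.050092-0.181073i   from Y*(Ω₁)=-0.205315-0.281065i, Y(Ω₂)=+0.335189+0.423073i
  term(m=+0) = +0.009782+0.000000i   from Y*(Ω₁)=-0.131807-0.000000i, Y(Ω₂)=-0.074214+0.000000i
  term(m=+1) = +0.050092+0.181073i   from Y*(Ω₁)=+0.205315-0.281065i, Y(Ω₂)=-0.335189+0.423073i
  term(m=+2) = -0.097096+0.058173i   from Y*(Ω₁)=-0.069785-0.218604i, Y(Ω₂)=-0.112824-0.480183i
  term(m=+3) = +0.038907+0.037063i   from Y*(Ω₁)=+0.219334+0.073146i, Y(Ω₂)=+0.210347+0.098831i
  term(m=+4) = -0.015426+0.028835i   from Y*(Ω₁)=+0.370751-0.263569i, Y(Ω₂)=-0.064367+0.032015i
  term(m=+5) = -0.005388-0.001213i   from Y*(Ω₁)=+0.004565-0.354169i, Y(Ω₂)=+0.003227-0.015255i
  term(m=+6) = -0.000019-0.000384i   from Y*(Ω₁)=-0.130486-0.097922i, Y(Ω₂)=+0.001503+0.001812i
  term(m=+7) = +0.000009-0.000003i   from Y*(Ω₁)=-0.041479+0.012655i, Y(Ω₂)=-0.000221+0.000005i
Total Σ_m = -0.048060+0.000000i. Multiply by 0.837758: -0.040263+0.000000i. P_7(cos γ) = -0.040263

-0.040263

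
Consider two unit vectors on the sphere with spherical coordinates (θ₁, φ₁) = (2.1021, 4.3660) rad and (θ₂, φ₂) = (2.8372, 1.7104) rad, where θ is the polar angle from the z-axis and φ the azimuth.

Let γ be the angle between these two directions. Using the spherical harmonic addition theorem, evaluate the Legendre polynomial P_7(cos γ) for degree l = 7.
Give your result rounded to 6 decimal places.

-0.276275

Addition theorem: P_7(cos γ) = (4π/15) Σ_m Y*_{lm}(Ω₁) Y_{lm}(Ω₂), m = −7…7:
  [-7]  conj(Y_{7,-7})(Ω₁) = 0.11632 - 0.13347j ; Y_{7,-7}(Ω₂) = 0.00009 + 0.00006j ; Δ = 0.00002 - 0.00000j
  [-6]  conj(Y_{7,-6})(Ω₁) = -0.18920 - 0.34022j ; Y_{7,-6}(Ω₂) = 0.00087 - 0.00096j ; Δ = -0.00049 - 0.00011j
  [-5]  conj(Y_{7,-5})(Ω₁) = -0.40319 + 0.06554j ; Y_{7,-5}(Ω₂) = -0.00618 - 0.00736j ; Δ = 0.00297 + 0.00256j
  [-4]  conj(Y_{7,-4})(Ω₁) = -0.01276 + 0.06807j ; Y_{7,-4}(Ω₂) = -0.04232 + 0.02644j ; Δ = -0.00126 - 0.00322j
  [-3]  conj(Y_{7,-3})(Ω₁) = -0.27618 - 0.16242j ; Y_{7,-3}(Ω₂) = 0.07436 + 0.16705j ; Δ = 0.00660 - 0.05822j
  [-2]  conj(Y_{7,-2})(Ω₁) = -0.17293 + 0.14353j ; Y_{7,-2}(Ω₂) = 0.42978 - 0.12322j ; Δ = -0.05663 + 0.08299j
  [-1]  conj(Y_{7,-1})(Ω₁) = -0.08026 - 0.22237j ; Y_{7,-1}(Ω₂) = -0.08331 - 0.59288j ; Δ = -0.12515 + 0.06611j
  [+0]  conj(Y_{7,0})(Ω₁) = -0.25782 + 0.00000j ; Y_{7,0}(Ω₂) = -0.07030 + 0.00000j ; Δ = 0.01813 + 0.00000j
  [+1]  conj(Y_{7,1})(Ω₁) = 0.08026 - 0.22237j ; Y_{7,1}(Ω₂) = 0.08331 - 0.59288j ; Δ = -0.12515 - 0.06611j
  [+2]  conj(Y_{7,2})(Ω₁) = -0.17293 - 0.14353j ; Y_{7,2}(Ω₂) = 0.42978 + 0.12322j ; Δ = -0.05663 - 0.08299j
  [+3]  conj(Y_{7,3})(Ω₁) = 0.27618 - 0.16242j ; Y_{7,3}(Ω₂) = -0.07436 + 0.16705j ; Δ = 0.00660 + 0.05822j
  [+4]  conj(Y_{7,4})(Ω₁) = -0.01276 - 0.06807j ; Y_{7,4}(Ω₂) = -0.04232 - 0.02644j ; Δ = -0.00126 + 0.00322j
  [+5]  conj(Y_{7,5})(Ω₁) = 0.40319 + 0.06554j ; Y_{7,5}(Ω₂) = 0.00618 - 0.00736j ; Δ = 0.00297 - 0.00256j
  [+6]  conj(Y_{7,6})(Ω₁) = -0.18920 + 0.34022j ; Y_{7,6}(Ω₂) = 0.00087 + 0.00096j ; Δ = -0.00049 + 0.00011j
  [+7]  conj(Y_{7,7})(Ω₁) = -0.11632 - 0.13347j ; Y_{7,7}(Ω₂) = -0.00009 + 0.00006j ; Δ = 0.00002 + 0.00000j
Accumulated sum -0.32978 + 0.00000j; after 4π/(2l+1) scaling, -0.27627 + 0.00000j ⇒ P_7 = -0.276275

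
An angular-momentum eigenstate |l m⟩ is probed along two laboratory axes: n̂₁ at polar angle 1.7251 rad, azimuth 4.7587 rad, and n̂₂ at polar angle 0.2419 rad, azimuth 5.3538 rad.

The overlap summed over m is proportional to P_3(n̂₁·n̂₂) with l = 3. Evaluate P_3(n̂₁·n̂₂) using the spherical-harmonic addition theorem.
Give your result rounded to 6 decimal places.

Addition theorem: P_3(cos γ) = (4π/7) Σ_m Y*_{lm}(Ω₁) Y_{lm}(Ω₂), m = −3…3:
  m=-3: (-0.055745, 0.398650) × (-0.005381, 0.001985) = (-0.000491, -0.002256)  (running Σ = (-0.000491, -0.002256))
  m=-2: (0.152704, 0.014184) × (-0.016171, 0.054593) = (-0.003244, 0.008107)  (running Σ = (-0.003735, 0.005851))
  m=-1: (-0.013038, 0.281322) × (0.171993, 0.230325) = (-0.067038, 0.045382)  (running Σ = (-0.070773, 0.051234))
  m=0: (0.165289, -0.000000) × (0.620670, 0.000000) = (0.102590, 0.000000)  (running Σ = (0.031817, 0.051234))
  m=1: (0.013038, 0.281322) × (-0.171993, 0.230325) = (-0.067038, -0.045382)  (running Σ = (-0.035221, 0.005851))
  m=2: (0.152704, -0.014184) × (-0.016171, -0.054593) = (-0.003244, -0.008107)  (running Σ = (-0.038465, -0.002256))
  m=3: (0.055745, 0.398650) × (0.005381, 0.001985) = (-0.000491, 0.002256)  (running Σ = (-0.038956, 0.000000))
Accumulated sum (-0.038956, 0.000000); after 4π/(2l+1) scaling, (-0.069934, 0.000000) ⇒ P_3 = -0.069934

-0.069934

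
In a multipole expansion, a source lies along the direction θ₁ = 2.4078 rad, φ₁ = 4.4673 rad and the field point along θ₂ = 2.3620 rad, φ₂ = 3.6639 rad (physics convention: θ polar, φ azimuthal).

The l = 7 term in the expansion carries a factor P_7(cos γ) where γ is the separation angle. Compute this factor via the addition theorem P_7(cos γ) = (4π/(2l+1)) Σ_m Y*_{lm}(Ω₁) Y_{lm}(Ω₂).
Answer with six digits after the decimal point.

-0.399325

Expand P_7 via completeness: Σ_{m} conj(Y_{7,m}) at Ω₁ times Y_{7,m} at Ω₂ —
  m=-7: Y*=0.02989 - 0.00436j  Y=0.03693 - 0.02088j  product 0.00101 - 0.00079j
  m=-6: Y*=0.01255 - 0.12471j  Y=0.16060 + 0.00124j  product 0.00217 - 0.02001j
  m=-5: Y*=-0.28694 - 0.10323j  Y=0.30305 + 0.17758j  product -0.06862 - 0.08224j
  m=-4: Y*=-0.25447 + 0.37969j  Y=0.22584 + 0.39587j  product -0.20778 - 0.01499j
  m=-3: Y*=0.22503 + 0.24881j  Y=-0.00092 + 0.23837j  product -0.05952 + 0.05341j
  m=-2: Y*=-0.09979 + 0.05325j  Y=0.11195 - 0.19276j  product -0.00091 + 0.02520j
  m=-1: Y*=0.09489 + 0.37940j  Y=0.30518 - 0.17567j  product 0.09561 + 0.09911j
  m=+0: Y*=0.00484 + 0.00000j  Y=-0.12369 + 0.00000j  product -0.00060 + 0.00000j
  m=+1: Y*=-0.09489 + 0.37940j  Y=-0.30518 - 0.17567j  product 0.09561 - 0.09911j
  m=+2: Y*=-0.09979 - 0.05325j  Y=0.11195 + 0.19276j  product -0.00091 - 0.02520j
  m=+3: Y*=-0.22503 + 0.24881j  Y=0.00092 + 0.23837j  product -0.05952 - 0.05341j
  m=+4: Y*=-0.25447 - 0.37969j  Y=0.22584 - 0.39587j  product -0.20778 + 0.01499j
  m=+5: Y*=0.28694 - 0.10323j  Y=-0.30305 + 0.17758j  product -0.06862 + 0.08224j
  m=+6: Y*=0.01255 + 0.12471j  Y=0.16060 - 0.00124j  product 0.00217 + 0.02001j
  m=+7: Y*=-0.02989 - 0.00436j  Y=-0.03693 - 0.02088j  product 0.00101 + 0.00079j
Accumulated sum -0.47666 + 0.00000j; after 4π/(2l+1) scaling, -0.39933 + 0.00000j ⇒ P_7 = -0.399325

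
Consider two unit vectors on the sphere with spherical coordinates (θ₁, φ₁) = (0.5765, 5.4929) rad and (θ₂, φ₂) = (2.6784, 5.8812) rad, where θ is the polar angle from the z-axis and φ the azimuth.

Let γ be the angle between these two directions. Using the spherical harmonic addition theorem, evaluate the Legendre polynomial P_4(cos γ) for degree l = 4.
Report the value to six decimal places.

Summing Y*_{l m}(θ₁,φ₁)·Y_{l m}(θ₂,φ₂) over m ∈ [−4, 4]; prefactor 4π/(2·4+1) = 1.396263:
  term(m=-4) = (0.000012, -0.000689)   from Y*(Ω₁)=(-0.039061, 0.000764), Y(Ω₂)=(-0.000655, 0.017625)
  term(m=-3) = (-0.006703, 0.015597)   from Y*(Ω₁)=(-0.121927, -0.118403), Y(Ω₂)=(-0.035638, -0.093309)
  term(m=-2) = (0.085428, -0.083938)   from Y*(Ω₁)=(-0.003808, -0.389624), Y(Ω₂)=(0.213271, 0.221343)
  term(m=-1) = (-0.189096, 0.077353)   from Y*(Ω₁)=(0.292099, -0.294968), Y(Ω₂)=(-0.452925, -0.192554)
  term(m=+0) = (-0.012541, -0.000000)   from Y*(Ω₁)=(-0.084111, -0.000000), Y(Ω₂)=(0.149101, 0.000000)
  term(m=+1) = (-0.189096, -0.077353)   from Y*(Ω₁)=(-0.292099, -0.294968), Y(Ω₂)=(0.452925, -0.192554)
  term(m=+2) = (0.085428, 0.083938)   from Y*(Ω₁)=(-0.003808, 0.389624), Y(Ω₂)=(0.213271, -0.221343)
  term(m=+3) = (-0.006703, -0.015597)   from Y*(Ω₁)=(0.121927, -0.118403), Y(Ω₂)=(0.035638, -0.093309)
  term(m=+4) = (0.000012, 0.000689)   from Y*(Ω₁)=(-0.039061, -0.000764), Y(Ω₂)=(-0.000655, -0.017625)
Σ over m = (-0.233258, -0.000000); ×(4π/9) → (-0.325690, -0.000000). Real part: -0.325690

-0.325690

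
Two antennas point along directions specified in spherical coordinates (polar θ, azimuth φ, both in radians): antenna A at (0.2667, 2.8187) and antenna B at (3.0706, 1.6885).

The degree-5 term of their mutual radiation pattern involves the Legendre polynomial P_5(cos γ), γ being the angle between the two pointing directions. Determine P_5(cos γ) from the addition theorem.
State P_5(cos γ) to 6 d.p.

Summing Y*_{l m}(θ₁,φ₁)·Y_{l m}(θ₂,φ₂) over m ∈ [−5, 5]; prefactor 4π/(2·5+1) = 1.142397:
  m=-5: +0.000026+0.000590i × -0.000000-0.000001i = +0.000000-0.000000i  (running Σ = +0.000000-0.000000i)
  m=-4: +0.001883-0.006566i × -0.000033+0.000017i = +0.000000+0.000000i  (running Σ = +0.000000+0.000000i)
  m=-3: -0.026452+0.038490i × +0.000340+0.000922i = -0.000044-0.000011i  (running Σ = -0.000044-0.000011i)
  m=-2: +0.162478-0.122439i × +0.016417-0.003938i = +0.002185-0.002650i  (running Σ = +0.002141-0.002661i)
  m=-1: -0.492813+0.164897i × -0.020969-0.177324i = +0.039574+0.083930i  (running Σ = +0.041715+0.081269i)
  m=0: +0.497999-0.000000i × -0.900563+0.000000i = -0.448479+0.000000i  (running Σ = -0.406765+0.081269i)
  m=1: +0.492813+0.164897i × +0.020969-0.177324i = +0.039574-0.083930i  (running Σ = -0.367191-0.002661i)
  m=2: +0.162478+0.122439i × +0.016417+0.003938i = +0.002185+0.002650i  (running Σ = -0.365005-0.000011i)
  m=3: +0.026452+0.038490i × -0.000340+0.000922i = -0.000044+0.000011i  (running Σ = -0.365050+0.000000i)
  m=4: +0.001883+0.006566i × -0.000033-0.000017i = +0.000000-0.000000i  (running Σ = -0.365050-0.000000i)
  m=5: -0.000026+0.000590i × +0.000000-0.000001i = +0.000000+0.000000i  (running Σ = -0.365050-0.000000i)
Accumulated sum -0.365050-0.000000i; after 4π/(2l+1) scaling, -0.417032-0.000000i ⇒ P_5 = -0.417032

-0.417032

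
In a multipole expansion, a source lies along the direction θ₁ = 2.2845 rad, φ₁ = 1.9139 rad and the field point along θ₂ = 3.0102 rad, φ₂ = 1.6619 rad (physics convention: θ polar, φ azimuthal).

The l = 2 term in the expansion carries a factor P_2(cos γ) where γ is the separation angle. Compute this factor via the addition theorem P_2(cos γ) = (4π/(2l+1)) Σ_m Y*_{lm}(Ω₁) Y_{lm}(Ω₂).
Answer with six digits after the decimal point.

Term-by-term m-sum for l=2 (normalisation 4π/5 = 2.513274):
  m=-2: Y*=-0.170773-0.139860i  Y=-0.006521+0.001201i  product +0.001282+0.000707i
  m=-1: Y*=+0.128613-0.360027i  Y=+0.009129+0.099927i  product +0.037150+0.009565i
  m=+0: Y*=+0.090092-0.000000i  Y=+0.614542+0.000000i  product +0.055366+0.000000i
  m=+1: Y*=-0.128613-0.360027i  Y=-0.009129+0.099927i  product +0.037150-0.009565i
  m=+2: Y*=-0.170773+0.139860i  Y=-0.006521-0.001201i  product +0.001282-0.000707i
Total Σ_m = +0.132230+0.000000i. Multiply by 2.513274: +0.332330+0.000000i. P_2(cos γ) = 0.332330

0.332330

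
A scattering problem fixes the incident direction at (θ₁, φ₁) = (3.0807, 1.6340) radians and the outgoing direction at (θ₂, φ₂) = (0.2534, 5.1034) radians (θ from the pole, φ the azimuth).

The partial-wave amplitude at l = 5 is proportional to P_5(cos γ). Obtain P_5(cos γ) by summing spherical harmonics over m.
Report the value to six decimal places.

-0.729757

Expand P_5 via completeness: Σ_{m} conj(Y_{5,m}) at Ω₁ times Y_{5,m} at Ω₂ —
  m=-5: -0.00000 + 0.00000j × 0.00043 - 0.00017j = 0.00000 + 0.00000j  (running Σ = 0.00000 + 0.00000j)
  m=-4: -0.00002 - 0.00001j × 0.00004 - 0.00561j = -0.00000 + 0.00000j  (running Σ = -0.00000 + 0.00000j)
  m=-3: 0.00012 - 0.00061j × -0.03736 - 0.01570j = -0.00001 + 0.00002j  (running Σ = -0.00001 + 0.00002j)
  m=-2: 0.01236 + 0.00157j × -0.13252 + 0.13163j = -0.00184 + 0.00142j  (running Σ = -0.00186 + 0.00144j)
  m=-1: -0.00972 + 0.15360j × 0.19350 + 0.46939j = -0.07398 + 0.02516j  (running Σ = -0.07584 + 0.02660j)
  m=0: -0.90976 + 0.00000j × 0.53543 + 0.00000j = -0.48711 + 0.00000j  (running Σ = -0.56295 + 0.02660j)
  m=1: 0.00972 + 0.15360j × -0.19350 + 0.46939j = -0.07398 - 0.02516j  (running Σ = -0.63694 + 0.00144j)
  m=2: 0.01236 - 0.00157j × -0.13252 - 0.13163j = -0.00184 - 0.00142j  (running Σ = -0.63878 + 0.00002j)
  m=3: -0.00012 - 0.00061j × 0.03736 - 0.01570j = -0.00001 - 0.00002j  (running Σ = -0.63879 + 0.00000j)
  m=4: -0.00002 + 0.00001j × 0.00004 + 0.00561j = -0.00000 - 0.00000j  (running Σ = -0.63879 + 0.00000j)
  m=5: 0.00000 + 0.00000j × -0.00043 - 0.00017j = 0.00000 - 0.00000j  (running Σ = -0.63879 - 0.00000j)
Σ over m = -0.63879 - 0.00000j; ×(4π/11) → -0.72976 - 0.00000j. Real part: -0.729757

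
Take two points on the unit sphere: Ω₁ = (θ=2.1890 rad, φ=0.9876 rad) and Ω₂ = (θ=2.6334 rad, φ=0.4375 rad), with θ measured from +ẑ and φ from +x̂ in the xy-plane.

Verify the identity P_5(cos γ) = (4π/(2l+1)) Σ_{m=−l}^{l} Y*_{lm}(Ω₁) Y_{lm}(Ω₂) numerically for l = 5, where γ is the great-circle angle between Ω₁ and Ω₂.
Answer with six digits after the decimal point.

Summing Y*_{l m}(θ₁,φ₁)·Y_{l m}(θ₂,φ₂) over m ∈ [−5, 5]; prefactor 4π/(2·5+1) = 1.142397:
  [-5]  conj(Y_{5,-5})(Ω₁) = +0.037315-0.162581i ; Y_{5,-5}(Ω₂) = -0.007323-0.010329i ; Δ = -0.001953+0.000805i
  [-4]  conj(Y_{5,-4})(Ω₁) = +0.258993+0.271411i ; Y_{5,-4}(Ω₂) = +0.012814+0.070736i ; Δ = -0.015880+0.021798i
  [-3]  conj(Y_{5,-3})(Ω₁) = -0.372733+0.067361i ; Y_{5,-3}(Ω₂) = +0.059753-0.226168i ; Δ = -0.007037+0.088325i
  [-2]  conj(Y_{5,-2})(Ω₁) = +0.001979-0.004625i ; Y_{5,-2}(Ω₂) = -0.289809+0.347023i ; Δ = +0.001031+0.002027i
  [-1]  conj(Y_{5,-1})(Ω₁) = -0.191625-0.290452i ; Y_{5,-1}(Ω₂) = +0.359637-0.168213i ; Δ = -0.117773-0.072224i
  [+0]  conj(Y_{5,0})(Ω₁) = +0.095225-0.000000i ; Y_{5,0}(Ω₂) = +0.176507+0.000000i ; Δ = +0.016808+0.000000i
  [+1]  conj(Y_{5,1})(Ω₁) = +0.191625-0.290452i ; Y_{5,1}(Ω₂) = -0.359637-0.168213i ; Δ = -0.117773+0.072224i
  [+2]  conj(Y_{5,2})(Ω₁) = +0.001979+0.004625i ; Y_{5,2}(Ω₂) = -0.289809-0.347023i ; Δ = +0.001031-0.002027i
  [+3]  conj(Y_{5,3})(Ω₁) = +0.372733+0.067361i ; Y_{5,3}(Ω₂) = -0.059753-0.226168i ; Δ = -0.007037-0.088325i
  [+4]  conj(Y_{5,4})(Ω₁) = +0.258993-0.271411i ; Y_{5,4}(Ω₂) = +0.012814-0.070736i ; Δ = -0.015880-0.021798i
  [+5]  conj(Y_{5,5})(Ω₁) = -0.037315-0.162581i ; Y_{5,5}(Ω₂) = +0.007323-0.010329i ; Δ = -0.001953-0.000805i
Σ over m = -0.266415-0.000000i; ×(4π/11) → -0.304352-0.000000i. Real part: -0.304352

-0.304352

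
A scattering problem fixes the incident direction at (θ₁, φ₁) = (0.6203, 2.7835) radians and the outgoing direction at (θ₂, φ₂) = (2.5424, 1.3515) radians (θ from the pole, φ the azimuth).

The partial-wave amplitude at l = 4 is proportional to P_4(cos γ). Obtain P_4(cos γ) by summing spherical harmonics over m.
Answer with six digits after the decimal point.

-0.422917

Expand P_4 via completeness: Σ_{m} conj(Y_{4,m}) at Ω₁ times Y_{4,m} at Ω₂ —
  m=-4: Y*=0.00697 - 0.05004j  Y=0.02862 + 0.03443j  product 0.00192 - 0.00119j
  m=-3: Y*=-0.09529 + 0.17588j  Y=0.11337 - 0.14672j  product 0.01500 + 0.03392j
  m=-2: Y*=0.30991 - 0.26972j  Y=-0.36351 - 0.17051j  product -0.15864 + 0.04521j
  m=-1: Y*=-0.34261 + 0.12821j  Y=-0.08501 + 0.38140j  product -0.01978 - 0.14157j
  m=+0: Y*=-0.16075 + 0.00000j  Y=-0.12503 + 0.00000j  product 0.02010 + 0.00000j
  m=+1: Y*=0.34261 + 0.12821j  Y=0.08501 + 0.38140j  product -0.01978 + 0.14157j
  m=+2: Y*=0.30991 + 0.26972j  Y=-0.36351 + 0.17051j  product -0.15864 - 0.04521j
  m=+3: Y*=0.09529 + 0.17588j  Y=-0.11337 - 0.14672j  product 0.01500 - 0.03392j
  m=+4: Y*=0.00697 + 0.05004j  Y=0.02862 - 0.03443j  product 0.00192 + 0.00119j
Accumulated sum -0.30289 - 0.00000j; after 4π/(2l+1) scaling, -0.42292 - 0.00000j ⇒ P_4 = -0.422917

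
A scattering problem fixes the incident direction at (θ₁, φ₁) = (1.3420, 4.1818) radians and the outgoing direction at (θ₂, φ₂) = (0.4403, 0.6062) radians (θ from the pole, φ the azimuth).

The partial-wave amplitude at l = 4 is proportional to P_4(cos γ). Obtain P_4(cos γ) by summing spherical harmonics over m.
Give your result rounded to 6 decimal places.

0.268554

Addition theorem: P_4(cos γ) = (4π/9) Σ_m Y*_{lm}(Ω₁) Y_{lm}(Ω₂), m = −4…4:
  m=-4: Y*=(-0.208650, -0.339129)  Y=(-0.011009, -0.009594)  product (-0.000956, 0.005735)
  m=-3: Y*=(0.262207, -0.005499)  Y=(-0.021502, -0.084988)  product (-0.006105, -0.022166)
  m=-2: Y*=(0.099059, -0.177253)  Y=(0.100790, -0.269079)  product (-0.037711, -0.044520)
  m=-1: Y*=(0.139606, 0.237947)  Y=(0.408997, -0.283548)  product (0.124568, 0.057735)
  m=+0: Y*=(0.163904, -0.000000)  Y=(0.199800, 0.000000)  product (0.032748, 0.000000)
  m=+1: Y*=(-0.139606, 0.237947)  Y=(-0.408997, -0.283548)  product (0.124568, -0.057735)
  m=+2: Y*=(0.099059, 0.177253)  Y=(0.100790, 0.269079)  product (-0.037711, 0.044520)
  m=+3: Y*=(-0.262207, -0.005499)  Y=(0.021502, -0.084988)  product (-0.006105, 0.022166)
  m=+4: Y*=(-0.208650, 0.339129)  Y=(-0.011009, 0.009594)  product (-0.000956, -0.005735)
Σ over m = (0.192338, 0.000000); ×(4π/9) → (0.268554, 0.000000). Real part: 0.268554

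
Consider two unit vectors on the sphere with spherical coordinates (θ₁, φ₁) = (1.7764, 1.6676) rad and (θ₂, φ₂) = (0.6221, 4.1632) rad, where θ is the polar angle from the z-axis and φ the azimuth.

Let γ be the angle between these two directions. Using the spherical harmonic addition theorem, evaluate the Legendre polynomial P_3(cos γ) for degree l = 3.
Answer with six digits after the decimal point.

Expand P_3 via completeness: Σ_{m} conj(Y_{3,m}) at Ω₁ times Y_{3,m} at Ω₂ —
  [-3]  conj(Y_{3,-3})(Ω₁) = +0.112079-0.375022i ; Y_{3,-3}(Ω₂) = +0.082323+0.006332i ; Δ = +0.011601-0.030163i
  [-2]  conj(Y_{3,-2})(Ω₁) = +0.196214+0.038470i ; Y_{3,-2}(Ω₂) = -0.128338-0.251146i ; Δ = -0.015520-0.054216i
  [-1]  conj(Y_{3,-1})(Ω₁) = +0.024206-0.249268i ; Y_{3,-1}(Ω₂) = -0.226310+0.369794i ; Δ = +0.086700+0.065363i
  [+0]  conj(Y_{3,0})(Ω₁) = +0.212683-0.000000i ; Y_{3,0}(Ω₂) = +0.091602+0.000000i ; Δ = +0.019482+0.000000i
  [+1]  conj(Y_{3,1})(Ω₁) = -0.024206-0.249268i ; Y_{3,1}(Ω₂) = +0.226310+0.369794i ; Δ = +0.086700-0.065363i
  [+2]  conj(Y_{3,2})(Ω₁) = +0.196214-0.038470i ; Y_{3,2}(Ω₂) = -0.128338+0.251146i ; Δ = -0.015520+0.054216i
  [+3]  conj(Y_{3,3})(Ω₁) = -0.112079-0.375022i ; Y_{3,3}(Ω₂) = -0.082323+0.006332i ; Δ = +0.011601+0.030163i
Total Σ_m = +0.185044+0.000000i. Multiply by 1.795196: +0.332191+0.000000i. P_3(cos γ) = 0.332191

0.332191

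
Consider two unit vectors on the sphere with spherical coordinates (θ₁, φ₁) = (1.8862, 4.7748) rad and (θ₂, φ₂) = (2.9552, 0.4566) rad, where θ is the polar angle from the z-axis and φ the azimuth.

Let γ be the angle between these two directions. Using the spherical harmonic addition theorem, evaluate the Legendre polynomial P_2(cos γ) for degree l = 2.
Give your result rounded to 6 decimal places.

Term-by-term m-sum for l=2 (normalisation 4π/5 = 2.513274):
  m=-2: Y*=(-0.346389, -0.043463)  Y=(0.008108, -0.010499)  product (-0.003265, 0.003284)
  m=-1: Y*=(-0.014209, 0.227380)  Y=(-0.126273, 0.062028)  product (-0.012310, -0.029593)
  m=+0: Y*=(-0.224347, -0.000000)  Y=(0.598290, 0.000000)  product (-0.134224, -0.000000)
  m=+1: Y*=(0.014209, 0.227380)  Y=(0.126273, 0.062028)  product (-0.012310, 0.029593)
  m=+2: Y*=(-0.346389, 0.043463)  Y=(0.008108, 0.010499)  product (-0.003265, -0.003284)
Total Σ_m = (-0.165373, -0.000000). Multiply by 2.513274: (-0.415628, -0.000000). P_2(cos γ) = -0.415628

-0.415628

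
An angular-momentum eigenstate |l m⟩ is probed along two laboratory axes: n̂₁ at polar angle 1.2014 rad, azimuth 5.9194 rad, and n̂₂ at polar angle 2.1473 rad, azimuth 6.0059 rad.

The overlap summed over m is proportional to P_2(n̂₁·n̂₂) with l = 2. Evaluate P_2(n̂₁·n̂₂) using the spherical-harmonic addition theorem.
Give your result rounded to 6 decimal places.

Term-by-term m-sum for l=2 (normalisation 4π/5 = 2.513274):
  [-2]  conj(Y_{2,-2})(Ω₁) = 0.25086 - 0.22341j ; Y_{2,-2}(Ω₂) = 0.23081 + 0.14297j ; Δ = 0.08984 - 0.01570j
  [-1]  conj(Y_{2,-1})(Ω₁) = 0.24309 - 0.09255j ; Y_{2,-1}(Ω₂) = -0.33956 - 0.09665j ; Δ = -0.09149 + 0.00793j
  [+0]  conj(Y_{2,0})(Ω₁) = -0.19205 + 0.00000j ; Y_{2,0}(Ω₂) = -0.03425 + 0.00000j ; Δ = 0.00658 + 0.00000j
  [+1]  conj(Y_{2,1})(Ω₁) = -0.24309 - 0.09255j ; Y_{2,1}(Ω₂) = 0.33956 - 0.09665j ; Δ = -0.09149 - 0.00793j
  [+2]  conj(Y_{2,2})(Ω₁) = 0.25086 + 0.22341j ; Y_{2,2}(Ω₂) = 0.23081 - 0.14297j ; Δ = 0.08984 + 0.01570j
Accumulated sum 0.00328 + 0.00000j; after 4π/(2l+1) scaling, 0.00824 + 0.00000j ⇒ P_2 = 0.008243

0.008243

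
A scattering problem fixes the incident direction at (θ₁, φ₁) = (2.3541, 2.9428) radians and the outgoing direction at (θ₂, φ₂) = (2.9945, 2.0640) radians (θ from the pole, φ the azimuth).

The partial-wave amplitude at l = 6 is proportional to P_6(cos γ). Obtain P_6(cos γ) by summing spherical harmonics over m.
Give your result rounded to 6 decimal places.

Addition theorem: P_6(cos γ) = (4π/13) Σ_m Y*_{lm}(Ω₁) Y_{lm}(Ω₂), m = −6…6:
  term(m=-6) = +0.000000-0.000000i   from Y*(Ω₁)=+0.022570-0.056830i, Y(Ω₂)=+0.000005+0.000001i
  term(m=-5) = -0.000007-0.000022i   from Y*(Ω₁)=+0.115039-0.176805i, Y(Ω₂)=+0.000070-0.000087i
  term(m=-4) = -0.000603-0.000236i   from Y*(Ω₁)=+0.281939-0.287504i, Y(Ω₂)=-0.000629-0.001479i
  term(m=-3) = -0.005582+0.003087i   from Y*(Ω₁)=+0.335131-0.227498i, Y(Ω₂)=-0.015684-0.001434i
  term(m=-2) = -0.000696+0.003684i   from Y*(Ω₁)=+0.032978-0.013849i, Y(Ω₂)=-0.057834+0.087435i
  term(m=-1) = -0.099839-0.120478i   from Y*(Ω₁)=-0.354616+0.071439i, Y(Ω₂)=+0.204790+0.380997i
  term(m=+0) = -0.116662-0.000000i   from Y*(Ω₁)=-0.146075-0.000000i, Y(Ω₂)=+0.798644+0.000000i
  term(m=+1) = -0.099839+0.120478i   from Y*(Ω₁)=+0.354616+0.071439i, Y(Ω₂)=-0.204790+0.380997i
  term(m=+2) = -0.000696-0.003684i   from Y*(Ω₁)=+0.032978+0.013849i, Y(Ω₂)=-0.057834-0.087435i
  term(m=+3) = -0.005582-0.003087i   from Y*(Ω₁)=-0.335131-0.227498i, Y(Ω₂)=+0.015684-0.001434i
  term(m=+4) = -0.000603+0.000236i   from Y*(Ω₁)=+0.281939+0.287504i, Y(Ω₂)=-0.000629+0.001479i
  term(m=+5) = -0.000007+0.000022i   from Y*(Ω₁)=-0.115039-0.176805i, Y(Ω₂)=-0.000070-0.000087i
  term(m=+6) = +0.000000+0.000000i   from Y*(Ω₁)=+0.022570+0.056830i, Y(Ω₂)=+0.000005-0.000001i
Accumulated sum -0.330118-0.000000i; after 4π/(2l+1) scaling, -0.319107-0.000000i ⇒ P_6 = -0.319107

-0.319107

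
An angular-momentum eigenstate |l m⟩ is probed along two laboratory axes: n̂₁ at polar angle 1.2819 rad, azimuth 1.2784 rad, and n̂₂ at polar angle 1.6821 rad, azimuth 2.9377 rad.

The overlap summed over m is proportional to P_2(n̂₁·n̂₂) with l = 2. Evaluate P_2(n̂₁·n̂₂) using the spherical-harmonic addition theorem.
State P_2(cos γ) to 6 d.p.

Expand P_2 via completeness: Σ_{m} conj(Y_{2,m}) at Ω₁ times Y_{2,m} at Ω₂ —
  m=-2: Y*=-0.295944+0.195927i  Y=+0.350225+0.151298i  product -0.133290+0.023843i
  m=-1: Y*=+0.060813+0.202019i  Y=+0.083513+0.017268i  product +0.001590+0.017921i
  m=+0: Y*=-0.238595-0.000000i  Y=-0.303718+0.000000i  product +0.072466+0.000000i
  m=+1: Y*=-0.060813+0.202019i  Y=-0.083513+0.017268i  product +0.001590-0.017921i
  m=+2: Y*=-0.295944-0.195927i  Y=+0.350225-0.151298i  product -0.133290-0.023843i
Accumulated sum -0.190934+0.000000i; after 4π/(2l+1) scaling, -0.479870+0.000000i ⇒ P_2 = -0.479870

-0.479870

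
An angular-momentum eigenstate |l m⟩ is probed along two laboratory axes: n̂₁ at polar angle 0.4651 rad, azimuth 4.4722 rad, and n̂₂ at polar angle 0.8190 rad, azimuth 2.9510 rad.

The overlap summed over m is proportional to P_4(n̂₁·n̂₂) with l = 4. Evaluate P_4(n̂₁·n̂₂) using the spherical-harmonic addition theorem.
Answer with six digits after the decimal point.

-0.422938

Term-by-term m-sum for l=4 (normalisation 4π/9 = 1.396263):
  [-4]  conj(Y_{4,-4})(Ω₁) = (0.010259, -0.014678) ; Y_{4,-4}(Ω₂) = (0.091117, 0.087014) ; Δ = (0.002212, -0.000445)
  [-3]  conj(Y_{4,-3})(Ω₁) = (0.066598, 0.075846) ; Y_{4,-3}(Ω₂) = (-0.280182, -0.180292) ; Δ = (-0.004985, -0.033258)
  [-2]  conj(Y_{4,-2})(Ω₁) = (-0.274030, 0.142795) ; Y_{4,-2}(Ω₂) = (0.375264, 0.150401) ; Δ = (-0.124310, 0.012371)
  [-1]  conj(Y_{4,-1})(Ω₁) = (-0.116930, -0.477426) ; Y_{4,-1}(Ω₂) = (-0.061402, -0.011847) ; Δ = (0.001524, 0.030700)
  [+0]  conj(Y_{4,0})(Ω₁) = (0.144906, -0.000000) ; Y_{4,0}(Ω₂) = (-0.357388, 0.000000) ; Δ = (-0.051788, 0.000000)
  [+1]  conj(Y_{4,1})(Ω₁) = (0.116930, -0.477426) ; Y_{4,1}(Ω₂) = (0.061402, -0.011847) ; Δ = (0.001524, -0.030700)
  [+2]  conj(Y_{4,2})(Ω₁) = (-0.274030, -0.142795) ; Y_{4,2}(Ω₂) = (0.375264, -0.150401) ; Δ = (-0.124310, -0.012371)
  [+3]  conj(Y_{4,3})(Ω₁) = (-0.066598, 0.075846) ; Y_{4,3}(Ω₂) = (0.280182, -0.180292) ; Δ = (-0.004985, 0.033258)
  [+4]  conj(Y_{4,4})(Ω₁) = (0.010259, 0.014678) ; Y_{4,4}(Ω₂) = (0.091117, -0.087014) ; Δ = (0.002212, 0.000445)
Total Σ_m = (-0.302907, -0.000000). Multiply by 1.396263: (-0.422938, -0.000000). P_4(cos γ) = -0.422938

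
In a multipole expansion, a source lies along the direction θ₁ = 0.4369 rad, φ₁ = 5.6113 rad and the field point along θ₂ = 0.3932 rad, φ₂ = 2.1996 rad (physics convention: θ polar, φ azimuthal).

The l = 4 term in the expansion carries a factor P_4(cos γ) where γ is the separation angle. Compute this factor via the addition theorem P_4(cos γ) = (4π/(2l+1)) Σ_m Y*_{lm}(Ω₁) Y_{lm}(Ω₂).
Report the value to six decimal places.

Expand P_4 via completeness: Σ_{m} conj(Y_{4,m}) at Ω₁ times Y_{4,m} at Ω₂ —
  m=-4: -0.012748-0.006222i × -0.007726-0.005591i = +0.000064+0.000119i  (running Σ = +0.000064+0.000119i)
  m=-3: -0.036973-0.077555i × +0.061817-0.020185i = -0.003851-0.004048i  (running Σ = -0.003787-0.003929i)
  m=-2: +0.063990-0.277002i × -0.075232+0.232308i = +0.059536+0.035705i  (running Σ = +0.055748+0.031776i)
  m=-1: +0.389905-0.310102i × -0.292716-0.402478i = -0.238940-0.066156i  (running Σ = -0.183192-0.034380i)
  m=0: +0.207372-0.000000i × +0.304898+0.000000i = +0.063227+0.000000i  (running Σ = -0.119965-0.034380i)
  m=1: -0.389905-0.310102i × +0.292716-0.402478i = -0.238940+0.066156i  (running Σ = -0.358905+0.031776i)
  m=2: +0.063990+0.277002i × -0.075232-0.232308i = +0.059536-0.035705i  (running Σ = -0.299370-0.003929i)
  m=3: +0.036973-0.077555i × -0.061817-0.020185i = -0.003851+0.004048i  (running Σ = -0.303221+0.000119i)
  m=4: -0.012748+0.006222i × -0.007726+0.005591i = +0.000064-0.000119i  (running Σ = -0.303157-0.000000i)
Σ over m = -0.303157-0.000000i; ×(4π/9) → -0.423287-0.000000i. Real part: -0.423287

-0.423287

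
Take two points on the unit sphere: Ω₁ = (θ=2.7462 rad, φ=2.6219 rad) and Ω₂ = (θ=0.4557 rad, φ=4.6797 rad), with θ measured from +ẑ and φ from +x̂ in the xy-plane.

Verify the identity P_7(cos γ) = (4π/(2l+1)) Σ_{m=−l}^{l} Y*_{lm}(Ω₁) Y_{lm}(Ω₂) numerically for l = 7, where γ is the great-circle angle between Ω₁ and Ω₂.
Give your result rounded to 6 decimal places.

Expand P_7 via completeness: Σ_{m} conj(Y_{7,m}) at Ω₁ times Y_{7,m} at Ω₂ —
  term(m=-7) = (-0.000000, -0.000001)   from Y*(Ω₁)=(0.000553, -0.000299), Y(Ω₂)=(0.000363, -0.001557)
  term(m=-6) = (-0.000067, -0.000015)   from Y*(Ω₁)=(0.005636, 0.000132), Y(Ω₂)=(-0.011972, -0.002379)
  term(m=-5) = (-0.001168, 0.001369)   from Y*(Ω₁)=(0.026820, 0.016191), Y(Ω₂)=(-0.009346, 0.056673)
  term(m=-4) = (0.008196, 0.020687)   from Y*(Ω₁)=(0.058520, 0.105118), Y(Ω₂)=(0.183375, 0.024115)
  term(m=-3) = (0.127964, 0.014105)   from Y*(Ω₁)=(-0.003742, 0.319289), Y(Ω₂)=(0.039475, -0.401240)
  term(m=-2) = (0.158091, -0.232681)   from Y*(Ω₁)=(-0.271773, 0.462345), Y(Ω₂)=(-0.523406, -0.034268)
  term(m=-1) = (-0.035717, -0.067448)   from Y*(Ω₁)=(-0.340404, 0.194764), Y(Ω₂)=(-0.006360, 0.194501)
  term(m=+0) = (-0.112671, 0.000000)   from Y*(Ω₁)=(0.275509, -0.000000), Y(Ω₂)=(-0.408954, 0.000000)
  term(m=+1) = (-0.035717, 0.067448)   from Y*(Ω₁)=(0.340404, 0.194764), Y(Ω₂)=(0.006360, 0.194501)
  term(m=+2) = (0.158091, 0.232681)   from Y*(Ω₁)=(-0.271773, -0.462345), Y(Ω₂)=(-0.523406, 0.034268)
  term(m=+3) = (0.127964, -0.014105)   from Y*(Ω₁)=(0.003742, 0.319289), Y(Ω₂)=(-0.039475, -0.401240)
  term(m=+4) = (0.008196, -0.020687)   from Y*(Ω₁)=(0.058520, -0.105118), Y(Ω₂)=(0.183375, -0.024115)
  term(m=+5) = (-0.001168, -0.001369)   from Y*(Ω₁)=(-0.026820, 0.016191), Y(Ω₂)=(0.009346, 0.056673)
  term(m=+6) = (-0.000067, 0.000015)   from Y*(Ω₁)=(0.005636, -0.000132), Y(Ω₂)=(-0.011972, 0.002379)
  term(m=+7) = (-0.000000, 0.000001)   from Y*(Ω₁)=(-0.000553, -0.000299), Y(Ω₂)=(-0.000363, -0.001557)
Accumulated sum (0.401926, 0.000000); after 4π/(2l+1) scaling, (0.336717, 0.000000) ⇒ P_7 = 0.336717

0.336717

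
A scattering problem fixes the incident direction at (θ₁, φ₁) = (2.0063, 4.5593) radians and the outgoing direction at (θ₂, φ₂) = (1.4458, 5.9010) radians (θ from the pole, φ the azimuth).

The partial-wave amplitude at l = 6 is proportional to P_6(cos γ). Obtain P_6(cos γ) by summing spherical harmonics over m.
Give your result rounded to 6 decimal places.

Summing Y*_{l m}(θ₁,φ₁)·Y_{l m}(θ₂,φ₂) over m ∈ [−6, 6]; prefactor 4π/(2·6+1) = 0.966644:
  m=-6: Y*=-0.162878+0.213252i  Y=-0.304716+0.345808i  product -0.024113-0.121306i
  m=-5: Y*=+0.299675+0.311879i  Y=-0.066928+0.189125i  product -0.079041+0.035803i
  m=-4: Y*=+0.188934-0.132713i  Y=-0.012052-0.286405i  product -0.040287-0.052512i
  m=-3: Y*=+0.094631+0.191353i  Y=-0.092373-0.204515i  product +0.030393-0.037029i
  m=-2: Y*=+0.295678-0.093469i  Y=+0.168534+0.161591i  product +0.064935+0.032026i
  m=-1: Y*=+0.016967+0.109961i  Y=+0.214749+0.086318i  product -0.005848+0.025079i
  m=+0: Y*=+0.318603-0.000000i  Y=-0.218883+0.000000i  product -0.069737+0.000000i
  m=+1: Y*=-0.016967+0.109961i  Y=-0.214749+0.086318i  product -0.005848-0.025079i
  m=+2: Y*=+0.295678+0.093469i  Y=+0.168534-0.161591i  product +0.064935-0.032026i
  m=+3: Y*=-0.094631+0.191353i  Y=+0.092373-0.204515i  product +0.030393+0.037029i
  m=+4: Y*=+0.188934+0.132713i  Y=-0.012052+0.286405i  product -0.040287+0.052512i
  m=+5: Y*=-0.299675+0.311879i  Y=+0.066928+0.189125i  product -0.079041-0.035803i
  m=+6: Y*=-0.162878-0.213252i  Y=-0.304716-0.345808i  product -0.024113+0.121306i
Accumulated sum -0.177656+0.000000i; after 4π/(2l+1) scaling, -0.171731+0.000000i ⇒ P_6 = -0.171731

-0.171731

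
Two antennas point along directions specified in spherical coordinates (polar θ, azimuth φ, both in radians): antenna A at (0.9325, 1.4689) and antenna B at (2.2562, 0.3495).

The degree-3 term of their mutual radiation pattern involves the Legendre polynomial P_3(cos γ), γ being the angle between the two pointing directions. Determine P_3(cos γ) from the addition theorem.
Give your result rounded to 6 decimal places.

Expand P_3 via completeness: Σ_{m} conj(Y_{3,m}) at Ω₁ times Y_{3,m} at Ω₂ —
  [-3]  conj(Y_{3,-3})(Ω₁) = -0.065042-0.206102i ; Y_{3,-3}(Ω₂) = +0.096573-0.167774i ; Δ = -0.040860-0.008992i
  [-2]  conj(Y_{3,-2})(Ω₁) = -0.384624+0.079487i ; Y_{3,-2}(Ω₂) = -0.296785+0.249471i ; Δ = +0.094321-0.119543i
  [-1]  conj(Y_{3,-1})(Ω₁) = +0.020463+0.200122i ; Y_{3,-1}(Ω₂) = +0.235857-0.085961i ; Δ = +0.022029+0.045441i
  [+0]  conj(Y_{3,0})(Ω₁) = -0.272365-0.000000i ; Y_{3,0}(Ω₂) = +0.235423+0.000000i ; Δ = -0.064121-0.000000i
  [+1]  conj(Y_{3,1})(Ω₁) = -0.020463+0.200122i ; Y_{3,1}(Ω₂) = -0.235857-0.085961i ; Δ = +0.022029-0.045441i
  [+2]  conj(Y_{3,2})(Ω₁) = -0.384624-0.079487i ; Y_{3,2}(Ω₂) = -0.296785-0.249471i ; Δ = +0.094321+0.119543i
  [+3]  conj(Y_{3,3})(Ω₁) = +0.065042-0.206102i ; Y_{3,3}(Ω₂) = -0.096573-0.167774i ; Δ = -0.040860+0.008992i
Accumulated sum +0.086859+0.000000i; after 4π/(2l+1) scaling, +0.155928+0.000000i ⇒ P_3 = 0.155928

0.155928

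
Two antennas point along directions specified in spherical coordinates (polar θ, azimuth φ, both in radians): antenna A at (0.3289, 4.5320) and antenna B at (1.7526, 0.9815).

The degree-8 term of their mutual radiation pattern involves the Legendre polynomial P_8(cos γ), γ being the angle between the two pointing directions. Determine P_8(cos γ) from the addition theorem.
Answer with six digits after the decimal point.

-0.167967

Term-by-term m-sum for l=8 (normalisation 4π/17 = 0.739198):
  m=-8: (0.000008, -0.000061) × (0.000894, -0.451264) = (-0.000027, -0.000004)  (running Σ = (-0.000027, -0.000004))
  m=-7: (0.000682, 0.000217) × (-0.276226, 0.183876) = (-0.000228, 0.000065)  (running Σ = (-0.000256, 0.000062))
  m=-6: (-0.002494, 0.004694) × (-0.160319, -0.066686) = (0.000713, -0.000586)  (running Σ = (0.000457, -0.000524))
  m=-5: (-0.022150, -0.017507) × (0.065831, 0.333110) = (0.004374, -0.008531)  (running Σ = (0.004831, -0.009055))
  m=-4: (0.082542, -0.072622) × (-0.049183, 0.049085) = (-0.000495, 0.007623)  (running Σ = (0.004336, -0.001432))
  m=-3: (0.157843, 0.262626) × (0.322923, 0.064483) = (0.034036, 0.094986)  (running Σ = (0.038372, 0.093554))
  m=-2: (-0.522293, 0.197056) × (0.008235, 0.019908) = (-0.008224, -0.008775)  (running Σ = (0.030148, 0.084779))
  m=-1: (-0.086916, -0.476588) × (0.178763, -0.267394) = (-0.142974, -0.061955)  (running Σ = (-0.112826, 0.022824))
  m=0: (-0.215858, -0.000000) × (0.007305, 0.000000) = (-0.001577, -0.000000)  (running Σ = (-0.114403, 0.022824))
  m=1: (0.086916, -0.476588) × (-0.178763, -0.267394) = (-0.142974, 0.061955)  (running Σ = (-0.257377, 0.084779))
  m=2: (-0.522293, -0.197056) × (0.008235, -0.019908) = (-0.008224, 0.008775)  (running Σ = (-0.265600, 0.093554))
  m=3: (-0.157843, 0.262626) × (-0.322923, 0.064483) = (0.034036, -0.094986)  (running Σ = (-0.231564, -0.001432))
  m=4: (0.082542, 0.072622) × (-0.049183, -0.049085) = (-0.000495, -0.007623)  (running Σ = (-0.232059, -0.009055))
  m=5: (0.022150, -0.017507) × (-0.065831, 0.333110) = (0.004374, 0.008531)  (running Σ = (-0.227686, -0.000524))
  m=6: (-0.002494, -0.004694) × (-0.160319, 0.066686) = (0.000713, 0.000586)  (running Σ = (-0.226973, 0.000062))
  m=7: (-0.000682, 0.000217) × (0.276226, 0.183876) = (-0.000228, -0.000065)  (running Σ = (-0.227201, -0.000004))
  m=8: (0.000008, 0.000061) × (0.000894, 0.451264) = (-0.000027, 0.000004)  (running Σ = (-0.227228, 0.000000))
Σ over m = (-0.227228, 0.000000); ×(4π/17) → (-0.167967, 0.000000). Real part: -0.167967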